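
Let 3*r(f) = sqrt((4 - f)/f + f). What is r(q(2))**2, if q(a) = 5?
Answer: 8/15 ≈ 0.53333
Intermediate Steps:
r(f) = sqrt(f + (4 - f)/f)/3 (r(f) = sqrt((4 - f)/f + f)/3 = sqrt(f + (4 - f)/f)/3)
r(q(2))**2 = (sqrt(-1 + 5 + 4/5)/3)**2 = (sqrt(24/5)/3)**2 = ((2*sqrt(30)/5)/3)**2 = (2*sqrt(30)/15)**2 = 8/15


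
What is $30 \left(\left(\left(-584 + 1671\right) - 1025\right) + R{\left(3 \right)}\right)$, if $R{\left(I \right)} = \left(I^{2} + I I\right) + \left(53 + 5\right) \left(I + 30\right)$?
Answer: $59820$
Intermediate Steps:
$R{\left(I \right)} = 1740 + 2 I^{2} + 58 I$ ($R{\left(I \right)} = \left(I^{2} + I^{2}\right) + 58 \left(30 + I\right) = 2 I^{2} + \left(1740 + 58 I\right) = 1740 + 2 I^{2} + 58 I$)
$30 \left(\left(\left(-584 + 1671\right) - 1025\right) + R{\left(3 \right)}\right) = 30 \left(\left(\left(-584 + 1671\right) - 1025\right) + \left(1740 + 2 \cdot 3^{2} + 58 \cdot 3\right)\right) = 30 \left(\left(1087 - 1025\right) + \left(1740 + 2 \cdot 9 + 174\right)\right) = 30 \left(62 + \left(1740 + 18 + 174\right)\right) = 30 \left(62 + 1932\right) = 30 \cdot 1994 = 59820$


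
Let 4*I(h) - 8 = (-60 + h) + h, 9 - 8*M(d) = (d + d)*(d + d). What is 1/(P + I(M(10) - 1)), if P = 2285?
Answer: 16/35953 ≈ 0.00044503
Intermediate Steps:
M(d) = 9/8 - d**2/2 (M(d) = 9/8 - (d + d)*(d + d)/8 = 9/8 - 2*d*2*d/8 = 9/8 - d**2/2)
I(h) = -13 + h/2 (I(h) = 2 + ((-60 + h) + h)/4 = 2 + (-60 + 2*h)/4 = 2 + (-15 + h/2) = -13 + h/2)
1/(P + I(M(10) - 1)) = 1/(2285 + (-13 + ((9/8 - 1/2*10**2) - 1)/2)) = 1/(2285 + (-13 + ((9/8 - 1/2*100) - 1)/2)) = 1/(2285 + (-13 + ((9/8 - 50) - 1)/2)) = 1/(2285 + (-13 + (-391/8 - 1)/2)) = 1/(2285 + (-13 + (1/2)*(-399/8))) = 1/(2285 + (-13 - 399/16)) = 1/(2285 - 607/16) = 1/(35953/16) = 16/35953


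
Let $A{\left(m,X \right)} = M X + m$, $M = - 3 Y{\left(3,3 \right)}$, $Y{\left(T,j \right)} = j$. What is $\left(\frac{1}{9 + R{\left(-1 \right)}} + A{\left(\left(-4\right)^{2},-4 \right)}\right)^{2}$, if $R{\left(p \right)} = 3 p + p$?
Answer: $\frac{68121}{25} \approx 2724.8$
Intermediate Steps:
$R{\left(p \right)} = 4 p$
$M = -9$ ($M = \left(-3\right) 3 = -9$)
$A{\left(m,X \right)} = m - 9 X$ ($A{\left(m,X \right)} = - 9 X + m = m - 9 X$)
$\left(\frac{1}{9 + R{\left(-1 \right)}} + A{\left(\left(-4\right)^{2},-4 \right)}\right)^{2} = \left(\frac{1}{9 + 4 \left(-1\right)} + \left(\left(-4\right)^{2} - -36\right)\right)^{2} = \left(\frac{1}{9 - 4} + \left(16 + 36\right)\right)^{2} = \left(\frac{1}{5} + 52\right)^{2} = \left(\frac{261}{5}\right)^{2} = \frac{68121}{25}$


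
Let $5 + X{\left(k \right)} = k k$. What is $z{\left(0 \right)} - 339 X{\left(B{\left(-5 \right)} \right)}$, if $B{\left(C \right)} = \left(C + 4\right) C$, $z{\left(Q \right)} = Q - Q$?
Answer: $-6780$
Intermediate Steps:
$z{\left(Q \right)} = 0$
$B{\left(C \right)} = C \left(4 + C\right)$ ($B{\left(C \right)} = \left(4 + C\right) C = C \left(4 + C\right)$)
$X{\left(k \right)} = -5 + k^{2}$ ($X{\left(k \right)} = -5 + k k = -5 + k^{2}$)
$z{\left(0 \right)} - 339 X{\left(B{\left(-5 \right)} \right)} = 0 - 339 \left(-5 + \left(- 5 \left(4 - 5\right)\right)^{2}\right) = 0 - 339 \left(-5 + \left(\left(-5\right) \left(-1\right)\right)^{2}\right) = 0 - 339 \left(-5 + 5^{2}\right) = 0 - 339 \left(-5 + 25\right) = 0 - 6780 = -6780$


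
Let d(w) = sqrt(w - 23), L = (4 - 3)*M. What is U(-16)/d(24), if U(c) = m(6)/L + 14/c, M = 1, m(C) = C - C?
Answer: -7/8 ≈ -0.87500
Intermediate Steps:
m(C) = 0
L = 1 (L = (4 - 3)*1 = 1*1 = 1)
U(c) = 14/c (U(c) = 0/1 + 14/c = 0*1 + 14/c = 0 + 14/c = 14/c)
d(w) = sqrt(-23 + w)
U(-16)/d(24) = (14/(-16))/(sqrt(-23 + 24)) = (14*(-1/16))/(sqrt(1)) = -7/8/1 = -7/8*1 = -7/8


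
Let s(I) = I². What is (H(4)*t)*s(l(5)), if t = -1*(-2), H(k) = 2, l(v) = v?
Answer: 100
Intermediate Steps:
t = 2
(H(4)*t)*s(l(5)) = (2*2)*5² = 4*25 = 100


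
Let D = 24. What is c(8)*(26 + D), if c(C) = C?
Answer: 400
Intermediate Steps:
c(8)*(26 + D) = 8*(26 + 24) = 8*50 = 400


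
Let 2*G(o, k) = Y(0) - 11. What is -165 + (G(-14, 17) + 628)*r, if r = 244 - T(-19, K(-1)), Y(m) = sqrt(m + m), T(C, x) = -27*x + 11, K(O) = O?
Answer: 128070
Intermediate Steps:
T(C, x) = 11 - 27*x
Y(m) = sqrt(2)*sqrt(m) (Y(m) = sqrt(2*m) = sqrt(2)*sqrt(m))
r = 206 (r = 244 - (11 - 27*(-1)) = 244 - (11 + 27) = 244 - 1*38 = 244 - 38 = 206)
G(o, k) = -11/2 (G(o, k) = (sqrt(2)*sqrt(0) - 11)/2 = (sqrt(2)*0 - 11)/2 = (0 - 11)/2 = (1/2)*(-11) = -11/2)
-165 + (G(-14, 17) + 628)*r = -165 + (-11/2 + 628)*206 = -165 + (1245/2)*206 = -165 + 128235 = 128070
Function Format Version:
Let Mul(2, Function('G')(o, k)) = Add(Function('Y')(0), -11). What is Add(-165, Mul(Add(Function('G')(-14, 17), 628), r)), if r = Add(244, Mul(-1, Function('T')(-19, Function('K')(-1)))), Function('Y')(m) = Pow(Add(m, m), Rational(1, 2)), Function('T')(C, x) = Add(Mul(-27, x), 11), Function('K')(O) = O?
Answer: 128070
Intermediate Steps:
Function('T')(C, x) = Add(11, Mul(-27, x))
Function('Y')(m) = Mul(Pow(2, Rational(1, 2)), Pow(m, Rational(1, 2))) (Function('Y')(m) = Pow(Mul(2, m), Rational(1, 2)) = Mul(Pow(2, Rational(1, 2)), Pow(m, Rational(1, 2))))
r = 206 (r = Add(244, Mul(-1, Add(11, Mul(-27, -1)))) = Add(244, Mul(-1, Add(11, 27))) = Add(244, Mul(-1, 38)) = Add(244, -38) = 206)
Function('G')(o, k) = Rational(-11, 2) (Function('G')(o, k) = Mul(Rational(1, 2), Add(Mul(Pow(2, Rational(1, 2)), Pow(0, Rational(1, 2))), -11)) = Mul(Rational(1, 2), Add(Mul(Pow(2, Rational(1, 2)), 0), -11)) = Mul(Rational(1, 2), Add(0, -11)) = Mul(Rational(1, 2), -11) = Rational(-11, 2))
Add(-165, Mul(Add(Function('G')(-14, 17), 628), r)) = Add(-165, Mul(Add(Rational(-11, 2), 628), 206)) = Add(-165, Mul(Rational(1245, 2), 206)) = Add(-165, 128235) = 128070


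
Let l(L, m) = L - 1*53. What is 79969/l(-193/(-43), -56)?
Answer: -3438667/2086 ≈ -1648.4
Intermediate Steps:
l(L, m) = -53 + L (l(L, m) = L - 53 = -53 + L)
79969/l(-193/(-43), -56) = 79969/(-53 - 193/(-43)) = 79969/(-53 - 193*(-1/43)) = 79969/(-53 + 193/43) = 79969/(-2086/43) = 79969*(-43/2086) = -3438667/2086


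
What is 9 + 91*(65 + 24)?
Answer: 8108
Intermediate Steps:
9 + 91*(65 + 24) = 9 + 91*89 = 9 + 8099 = 8108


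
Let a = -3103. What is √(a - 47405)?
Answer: 6*I*√1403 ≈ 224.74*I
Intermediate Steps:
√(a - 47405) = √(-3103 - 47405) = √(-50508) = 6*I*√1403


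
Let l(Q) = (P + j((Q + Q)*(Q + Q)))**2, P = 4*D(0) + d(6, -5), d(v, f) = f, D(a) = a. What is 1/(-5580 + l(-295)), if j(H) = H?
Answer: 1/121170123445 ≈ 8.2529e-12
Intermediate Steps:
P = -5 (P = 4*0 - 5 = 0 - 5 = -5)
l(Q) = (-5 + 4*Q**2)**2 (l(Q) = (-5 + (Q + Q)*(Q + Q))**2 = (-5 + (2*Q)*(2*Q))**2 = (-5 + 4*Q**2)**2)
1/(-5580 + l(-295)) = 1/(-5580 + (-5 + 4*(-295)**2)**2) = 1/(-5580 + (-5 + 4*87025)**2) = 1/(-5580 + (-5 + 348100)**2) = 1/(-5580 + 348095**2) = 1/(-5580 + 121170129025) = 1/121170123445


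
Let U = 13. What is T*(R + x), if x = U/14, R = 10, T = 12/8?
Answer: 459/28 ≈ 16.393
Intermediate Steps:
T = 3/2 (T = 12*(⅛) = 3/2 ≈ 1.5000)
x = 13/14 ≈ 0.92857
T*(R + x) = 3*(10 + 13/14)/2 = (3/2)*(153/14) = 459/28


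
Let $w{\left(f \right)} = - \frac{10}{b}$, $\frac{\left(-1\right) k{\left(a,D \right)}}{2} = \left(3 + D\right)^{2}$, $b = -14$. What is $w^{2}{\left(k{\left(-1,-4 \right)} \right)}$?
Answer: $\frac{25}{49} \approx 0.5102$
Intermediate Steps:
$k{\left(a,D \right)} = - 2 \left(3 + D\right)^{2}$
$w{\left(f \right)} = \frac{5}{7}$ ($w{\left(f \right)} = - \frac{10}{-14} = \left(-10\right) \left(- \frac{1}{14}\right) = \frac{5}{7}$)
$w^{2}{\left(k{\left(-1,-4 \right)} \right)} = \left(\frac{5}{7}\right)^{2} = \frac{25}{49}$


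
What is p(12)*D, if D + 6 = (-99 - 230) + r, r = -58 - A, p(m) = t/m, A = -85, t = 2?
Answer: -154/3 ≈ -51.333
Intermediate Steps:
p(m) = 2/m
r = 27 (r = -58 - 1*(-85) = -58 + 85 = 27)
D = -308 (D = -6 + ((-99 - 230) + 27) = -6 + (-329 + 27) = -6 - 302 = -308)
p(12)*D = (2/12)*(-308) = (2*(1/12))*(-308) = (1/6)*(-308) = -154/3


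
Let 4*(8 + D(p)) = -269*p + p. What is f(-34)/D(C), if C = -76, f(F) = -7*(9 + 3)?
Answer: -21/1271 ≈ -0.016522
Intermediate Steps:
f(F) = -84 (f(F) = -7*12 = -84)
D(p) = -8 - 67*p (D(p) = -8 + (-269*p + p)/4 = -8 + (-268*p)/4 = -8 - 67*p)
f(-34)/D(C) = -84/(-8 - 67*(-76)) = -84/(-8 + 5092) = -84/5084 = -84*1/5084 = -21/1271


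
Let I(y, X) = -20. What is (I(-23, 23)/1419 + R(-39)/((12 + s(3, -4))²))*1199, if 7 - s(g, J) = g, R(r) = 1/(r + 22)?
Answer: -9642031/561408 ≈ -17.175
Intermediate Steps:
R(r) = 1/(22 + r)
s(g, J) = 7 - g
(I(-23, 23)/1419 + R(-39)/((12 + s(3, -4))²))*1199 = (-20/1419 + 1/((22 - 39)*((12 + (7 - 1*3))²)))*1199 = (-20*1/1419 + 1/((-17)*((12 + (7 - 3))²)))*1199 = (-20/1419 - 1/(17*(12 + 4)²))*1199 = (-20/1419 - 1/(17*(16²)))*1199 = (-20/1419 - 1/17/256)*1199 = (-20/1419 - 1/17*1/256)*1199 = (-20/1419 - 1/4352)*1199 = -88459/6175488*1199 = -9642031/561408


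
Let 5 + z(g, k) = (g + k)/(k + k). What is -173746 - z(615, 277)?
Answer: -48126703/277 ≈ -1.7374e+5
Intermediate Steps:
z(g, k) = -5 + (g + k)/(2*k) (z(g, k) = -5 + (g + k)/(k + k) = -5 + (g + k)/((2*k)) = -5 + (g + k)*(1/(2*k)) = -5 + (g + k)/(2*k))
-173746 - z(615, 277) = -173746 - (615 - 9*277)/(2*277) = -173746 - (615 - 2493)/(2*277) = -173746 - (-1878)/(2*277) = -173746 - 1*(-939/277) = -173746 + 939/277 = -48126703/277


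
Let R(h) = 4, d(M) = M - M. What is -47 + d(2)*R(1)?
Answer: -47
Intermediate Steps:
d(M) = 0
-47 + d(2)*R(1) = -47 + 0*4 = -47 + 0 = -47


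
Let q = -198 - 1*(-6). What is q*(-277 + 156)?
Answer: 23232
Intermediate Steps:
q = -192 (q = -198 + 6 = -192)
q*(-277 + 156) = -192*(-277 + 156) = -192*(-121) = 23232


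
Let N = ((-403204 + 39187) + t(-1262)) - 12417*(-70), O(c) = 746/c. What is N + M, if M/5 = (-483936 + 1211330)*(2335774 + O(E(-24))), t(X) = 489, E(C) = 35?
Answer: 59466525929018/7 ≈ 8.4952e+12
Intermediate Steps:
M = 59466522389384/7 (M = 5*((-483936 + 1211330)*(2335774 + 746/35)) = 5*(727394*(2335774 + 746*(1/35))) = 5*(727394*(2335774 + 746/35)) = 5*(727394*(81752836/35)) = 5*(59466522389384/35) = 59466522389384/7 ≈ 8.4952e+12)
N = 505662 (N = ((-403204 + 39187) + 489) - 12417*(-70) = (-364017 + 489) + 869190 = -363528 + 869190 = 505662)
N + M = 505662 + 59466522389384/7 = 59466525929018/7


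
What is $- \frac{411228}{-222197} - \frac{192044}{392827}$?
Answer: $\frac{118869860888}{87284980919} \approx 1.3619$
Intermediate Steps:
$- \frac{411228}{-222197} - \frac{192044}{392827} = \left(-411228\right) \left(- \frac{1}{222197}\right) - \frac{192044}{392827} = \frac{411228}{222197} - \frac{192044}{392827} = \frac{118869860888}{87284980919}$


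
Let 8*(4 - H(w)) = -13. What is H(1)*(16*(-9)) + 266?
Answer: -544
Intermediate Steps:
H(w) = 45/8 (H(w) = 4 - ⅛*(-13) = 4 + 13/8 = 45/8)
H(1)*(16*(-9)) + 266 = 45*(16*(-9))/8 + 266 = (45/8)*(-144) + 266 = -810 + 266 = -544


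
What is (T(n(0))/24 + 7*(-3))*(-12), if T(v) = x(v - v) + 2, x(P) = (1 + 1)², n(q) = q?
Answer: 249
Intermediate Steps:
x(P) = 4 (x(P) = 2² = 4)
T(v) = 6 (T(v) = 4 + 2 = 6)
(T(n(0))/24 + 7*(-3))*(-12) = (6/24 + 7*(-3))*(-12) = (6*(1/24) - 21)*(-12) = (¼ - 21)*(-12) = -83/4*(-12) = 249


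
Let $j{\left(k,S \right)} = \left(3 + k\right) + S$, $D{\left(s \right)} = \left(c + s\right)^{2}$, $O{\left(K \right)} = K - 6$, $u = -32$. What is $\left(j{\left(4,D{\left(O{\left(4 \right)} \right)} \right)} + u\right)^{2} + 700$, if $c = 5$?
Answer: $956$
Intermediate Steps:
$O{\left(K \right)} = -6 + K$ ($O{\left(K \right)} = K - 6 = -6 + K$)
$D{\left(s \right)} = \left(5 + s\right)^{2}$
$j{\left(k,S \right)} = 3 + S + k$
$\left(j{\left(4,D{\left(O{\left(4 \right)} \right)} \right)} + u\right)^{2} + 700 = \left(\left(3 + \left(5 + \left(-6 + 4\right)\right)^{2} + 4\right) - 32\right)^{2} + 700 = \left(\left(3 + \left(5 - 2\right)^{2} + 4\right) - 32\right)^{2} + 700 = \left(\left(3 + 3^{2} + 4\right) - 32\right)^{2} + 700 = \left(\left(3 + 9 + 4\right) - 32\right)^{2} + 700 = \left(16 - 32\right)^{2} + 700 = \left(-16\right)^{2} + 700 = 256 + 700 = 956$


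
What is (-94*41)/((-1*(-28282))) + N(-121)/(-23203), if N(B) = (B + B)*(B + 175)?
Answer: 140082407/328113623 ≈ 0.42693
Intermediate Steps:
N(B) = 2*B*(175 + B) (N(B) = (2*B)*(175 + B) = 2*B*(175 + B))
(-94*41)/((-1*(-28282))) + N(-121)/(-23203) = (-94*41)/((-1*(-28282))) + (2*(-121)*(175 - 121))/(-23203) = -3854/28282 + (2*(-121)*54)*(-1/23203) = -3854*1/28282 - 13068*(-1/23203) = -1927/14141 + 13068/23203 = 140082407/328113623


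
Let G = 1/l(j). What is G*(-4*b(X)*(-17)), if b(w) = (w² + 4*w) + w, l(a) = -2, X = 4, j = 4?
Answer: -1224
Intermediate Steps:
b(w) = w² + 5*w
G = -½ (G = 1/(-2) = -½ ≈ -0.50000)
G*(-4*b(X)*(-17)) = -(-16*(5 + 4))*(-17)/2 = -(-16*9)*(-17)/2 = -(-4*36)*(-17)/2 = -(-72)*(-17) = -½*2448 = -1224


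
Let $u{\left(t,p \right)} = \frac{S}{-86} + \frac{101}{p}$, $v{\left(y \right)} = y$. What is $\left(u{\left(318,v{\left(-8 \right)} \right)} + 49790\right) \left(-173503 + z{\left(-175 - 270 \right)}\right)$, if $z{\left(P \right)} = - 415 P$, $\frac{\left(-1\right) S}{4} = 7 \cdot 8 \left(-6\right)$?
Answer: $\frac{47810688513}{86} \approx 5.5594 \cdot 10^{8}$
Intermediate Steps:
$S = 1344$ ($S = - 4 \cdot 7 \cdot 8 \left(-6\right) = - 4 \cdot 56 \left(-6\right) = \left(-4\right) \left(-336\right) = 1344$)
$u{\left(t,p \right)} = - \frac{672}{43} + \frac{101}{p}$ ($u{\left(t,p \right)} = \frac{1344}{-86} + \frac{101}{p} = 1344 \left(- \frac{1}{86}\right) + \frac{101}{p} = - \frac{672}{43} + \frac{101}{p}$)
$\left(u{\left(318,v{\left(-8 \right)} \right)} + 49790\right) \left(-173503 + z{\left(-175 - 270 \right)}\right) = \left(\left(- \frac{672}{43} + \frac{101}{-8}\right) + 49790\right) \left(-173503 - 415 \left(-175 - 270\right)\right) = \left(\left(- \frac{672}{43} + 101 \left(- \frac{1}{8}\right)\right) + 49790\right) \left(-173503 - -184675\right) = \left(\left(- \frac{672}{43} - \frac{101}{8}\right) + 49790\right) \left(-173503 + 184675\right) = \left(- \frac{9719}{344} + 49790\right) 11172 = \frac{17118041}{344} \cdot 11172 = \frac{47810688513}{86}$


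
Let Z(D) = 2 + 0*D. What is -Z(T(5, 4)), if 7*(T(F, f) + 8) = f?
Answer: -2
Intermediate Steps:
T(F, f) = -8 + f/7
Z(D) = 2 (Z(D) = 2 + 0 = 2)
-Z(T(5, 4)) = -1*2 = -2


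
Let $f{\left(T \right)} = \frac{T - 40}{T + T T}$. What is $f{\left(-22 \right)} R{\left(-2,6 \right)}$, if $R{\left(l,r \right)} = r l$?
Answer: $\frac{124}{77} \approx 1.6104$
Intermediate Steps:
$f{\left(T \right)} = \frac{-40 + T}{T + T^{2}}$
$R{\left(l,r \right)} = l r$
$f{\left(-22 \right)} R{\left(-2,6 \right)} = \frac{-40 - 22}{\left(-22\right) \left(1 - 22\right)} \left(\left(-2\right) 6\right) = \left(- \frac{1}{22}\right) \frac{1}{-21} \left(-62\right) \left(-12\right) = \left(- \frac{1}{22}\right) \left(- \frac{1}{21}\right) \left(-62\right) \left(-12\right) = \left(- \frac{31}{231}\right) \left(-12\right) = \frac{124}{77}$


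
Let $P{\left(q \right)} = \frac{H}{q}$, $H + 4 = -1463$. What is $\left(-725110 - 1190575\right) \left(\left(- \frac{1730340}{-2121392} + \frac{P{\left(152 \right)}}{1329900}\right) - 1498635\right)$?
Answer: $\frac{12728784864399091670697}{4433709280} \approx 2.8709 \cdot 10^{12}$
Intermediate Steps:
$H = -1467$ ($H = -4 - 1463 = -1467$)
$P{\left(q \right)} = - \frac{1467}{q}$
$\left(-725110 - 1190575\right) \left(\left(- \frac{1730340}{-2121392} + \frac{P{\left(152 \right)}}{1329900}\right) - 1498635\right) = \left(-725110 - 1190575\right) \left(\left(- \frac{1730340}{-2121392} + \frac{\left(-1467\right) \frac{1}{152}}{1329900}\right) - 1498635\right) = - 1915685 \left(\left(\left(-1730340\right) \left(- \frac{1}{2121392}\right) + \left(-1467\right) \frac{1}{152} \cdot \frac{1}{1329900}\right) - 1498635\right) = - 1915685 \left(\left(\frac{432585}{530348} - \frac{489}{67381600}\right) - 1498635\right) = - 1915685 \left(\frac{18081892119}{22168546400} - 1498635\right) = \left(-1915685\right) \left(- \frac{33222541452271881}{22168546400}\right) = \frac{12728784864399091670697}{4433709280}$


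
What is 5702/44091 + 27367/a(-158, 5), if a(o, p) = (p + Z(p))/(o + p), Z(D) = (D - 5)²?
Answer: -184615646231/220455 ≈ -8.3743e+5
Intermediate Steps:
Z(D) = (-5 + D)²
a(o, p) = (p + (-5 + p)²)/(o + p)
5702/44091 + 27367/a(-158, 5) = 5702/44091 + 27367/(((5 + (-5 + 5)²)/(-158 + 5))) = 5702*(1/44091) + 27367/(((5 + 0²)/(-153))) = 5702/44091 + 27367/((-(5 + 0)/153)) = 5702/44091 + 27367/((-1/153*5)) = 5702/44091 + 27367/(-5/153) = 5702/44091 + 27367*(-153/5) = 5702/44091 - 4187151/5 = -184615646231/220455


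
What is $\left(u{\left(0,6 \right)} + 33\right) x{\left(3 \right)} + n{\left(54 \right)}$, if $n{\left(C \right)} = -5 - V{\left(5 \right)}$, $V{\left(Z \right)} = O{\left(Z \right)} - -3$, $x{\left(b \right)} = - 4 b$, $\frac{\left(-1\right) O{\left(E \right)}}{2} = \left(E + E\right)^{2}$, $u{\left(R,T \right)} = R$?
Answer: $-204$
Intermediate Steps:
$O{\left(E \right)} = - 8 E^{2}$ ($O{\left(E \right)} = - 2 \left(E + E\right)^{2} = - 2 \left(2 E\right)^{2} = - 2 \cdot 4 E^{2} = - 8 E^{2}$)
$V{\left(Z \right)} = 3 - 8 Z^{2}$ ($V{\left(Z \right)} = - 8 Z^{2} - -3 = - 8 Z^{2} + 3 = 3 - 8 Z^{2}$)
$n{\left(C \right)} = 192$ ($n{\left(C \right)} = -5 - \left(3 - 8 \cdot 5^{2}\right) = -5 - \left(3 - 200\right) = -5 - -197 = -5 + 197 = 192$)
$\left(u{\left(0,6 \right)} + 33\right) x{\left(3 \right)} + n{\left(54 \right)} = \left(0 + 33\right) \left(\left(-4\right) 3\right) + 192 = 33 \left(-12\right) + 192 = -396 + 192 = -204$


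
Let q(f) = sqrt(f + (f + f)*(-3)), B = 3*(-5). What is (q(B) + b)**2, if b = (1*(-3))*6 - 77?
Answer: 9100 - 950*sqrt(3) ≈ 7454.6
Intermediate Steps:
B = -15
b = -95 (b = -3*6 - 77 = -18 - 77 = -95)
q(f) = sqrt(5)*sqrt(-f) (q(f) = sqrt(f + (2*f)*(-3)) = sqrt(f - 6*f) = sqrt(-5*f) = sqrt(5)*sqrt(-f))
(q(B) + b)**2 = (sqrt(5)*sqrt(-1*(-15)) - 95)**2 = (sqrt(5)*sqrt(15) - 95)**2 = (5*sqrt(3) - 95)**2 = (-95 + 5*sqrt(3))**2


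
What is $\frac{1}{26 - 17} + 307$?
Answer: $\frac{2764}{9} \approx 307.11$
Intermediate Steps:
$\frac{1}{26 - 17} + 307 = \frac{1}{9} + 307 = \frac{2764}{9}$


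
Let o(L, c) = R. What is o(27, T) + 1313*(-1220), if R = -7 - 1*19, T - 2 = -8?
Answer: -1601886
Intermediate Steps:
T = -6 (T = 2 - 8 = -6)
R = -26 (R = -7 - 19 = -26)
o(L, c) = -26
o(27, T) + 1313*(-1220) = -26 + 1313*(-1220) = -26 - 1601860 = -1601886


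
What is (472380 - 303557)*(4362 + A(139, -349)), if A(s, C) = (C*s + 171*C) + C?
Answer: -17587473671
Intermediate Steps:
A(s, C) = 172*C + C*s (A(s, C) = (171*C + C*s) + C = 172*C + C*s)
(472380 - 303557)*(4362 + A(139, -349)) = (472380 - 303557)*(4362 - 349*(172 + 139)) = 168823*(4362 - 349*311) = 168823*(4362 - 108539) = 168823*(-104177) = -17587473671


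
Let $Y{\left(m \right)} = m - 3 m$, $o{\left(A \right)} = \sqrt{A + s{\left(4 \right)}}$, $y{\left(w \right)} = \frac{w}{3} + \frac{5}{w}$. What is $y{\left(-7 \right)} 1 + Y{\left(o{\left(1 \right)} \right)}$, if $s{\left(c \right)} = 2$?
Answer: $- \frac{64}{21} - 2 \sqrt{3} \approx -6.5117$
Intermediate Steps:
$y{\left(w \right)} = \frac{5}{w} + \frac{w}{3}$ ($y{\left(w \right)} = w \frac{1}{3} + \frac{5}{w} = \frac{w}{3} + \frac{5}{w} = \frac{5}{w} + \frac{w}{3}$)
$o{\left(A \right)} = \sqrt{2 + A}$ ($o{\left(A \right)} = \sqrt{A + 2} = \sqrt{2 + A}$)
$Y{\left(m \right)} = - 2 m$
$y{\left(-7 \right)} 1 + Y{\left(o{\left(1 \right)} \right)} = \left(\frac{5}{-7} + \frac{1}{3} \left(-7\right)\right) 1 - 2 \sqrt{2 + 1} = \left(5 \left(- \frac{1}{7}\right) - \frac{7}{3}\right) 1 - 2 \sqrt{3} = \left(- \frac{5}{7} - \frac{7}{3}\right) 1 - 2 \sqrt{3} = \left(- \frac{64}{21}\right) 1 - 2 \sqrt{3} = - \frac{64}{21} - 2 \sqrt{3}$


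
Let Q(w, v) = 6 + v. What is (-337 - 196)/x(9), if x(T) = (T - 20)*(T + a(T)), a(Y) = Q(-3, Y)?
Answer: 533/264 ≈ 2.0189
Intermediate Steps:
a(Y) = 6 + Y
x(T) = (-20 + T)*(6 + 2*T) (x(T) = (T - 20)*(T + (6 + T)) = (-20 + T)*(6 + 2*T))
(-337 - 196)/x(9) = (-337 - 196)/(-120 - 34*9 + 2*9²) = -533/(-120 - 306 + 2*81) = -533/(-120 - 306 + 162) = -533/(-264) = -533*(-1/264) = 533/264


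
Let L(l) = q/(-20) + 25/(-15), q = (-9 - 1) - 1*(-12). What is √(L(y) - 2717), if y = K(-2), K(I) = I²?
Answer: I*√2446890/30 ≈ 52.142*I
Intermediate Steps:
q = 2 (q = -10 + 12 = 2)
y = 4 (y = (-2)² = 4)
L(l) = -53/30 (L(l) = 2/(-20) + 25/(-15) = 2*(-1/20) + 25*(-1/15) = -⅒ - 5/3 = -53/30)
√(L(y) - 2717) = √(-53/30 - 2717) = √(-81563/30) = I*√2446890/30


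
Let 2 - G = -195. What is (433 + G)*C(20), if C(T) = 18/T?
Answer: 567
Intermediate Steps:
G = 197 (G = 2 - 1*(-195) = 2 + 195 = 197)
(433 + G)*C(20) = (433 + 197)*(18/20) = 630*(18*(1/20)) = 630*(9/10) = 567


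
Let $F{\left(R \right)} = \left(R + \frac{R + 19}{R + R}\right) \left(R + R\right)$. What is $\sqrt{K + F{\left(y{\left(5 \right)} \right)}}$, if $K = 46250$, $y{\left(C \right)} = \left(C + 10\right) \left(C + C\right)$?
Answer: $\sqrt{91419} \approx 302.36$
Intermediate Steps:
$y{\left(C \right)} = 2 C \left(10 + C\right)$ ($y{\left(C \right)} = \left(10 + C\right) 2 C = 2 C \left(10 + C\right)$)
$F{\left(R \right)} = 2 R \left(R + \frac{19 + R}{2 R}\right)$ ($F{\left(R \right)} = \left(R + \frac{19 + R}{2 R}\right) 2 R = 2 R \left(R + \frac{19 + R}{2 R}\right)$)
$\sqrt{K + F{\left(y{\left(5 \right)} \right)}} = \sqrt{46250 + \left(19 + 2 \cdot 5 \left(10 + 5\right) + 2 \left(2 \cdot 5 \left(10 + 5\right)\right)^{2}\right)} = \sqrt{46250 + \left(19 + 2 \cdot 5 \cdot 15 + 2 \left(2 \cdot 5 \cdot 15\right)^{2}\right)} = \sqrt{46250 + \left(19 + 150 + 2 \cdot 150^{2}\right)} = \sqrt{46250 + \left(19 + 150 + 2 \cdot 22500\right)} = \sqrt{46250 + \left(19 + 150 + 45000\right)} = \sqrt{46250 + 45169} = \sqrt{91419}$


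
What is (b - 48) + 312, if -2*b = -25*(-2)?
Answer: 239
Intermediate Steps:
b = -25 (b = -(-25)*(-2)/2 = -1/2*50 = -25)
(b - 48) + 312 = (-25 - 48) + 312 = -73 + 312 = 239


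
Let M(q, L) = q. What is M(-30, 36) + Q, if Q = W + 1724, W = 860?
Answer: 2554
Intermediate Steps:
Q = 2584 (Q = 860 + 1724 = 2584)
M(-30, 36) + Q = -30 + 2584 = 2554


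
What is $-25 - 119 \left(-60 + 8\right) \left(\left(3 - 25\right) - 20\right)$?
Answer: $-259921$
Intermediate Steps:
$-25 - 119 \left(-60 + 8\right) \left(\left(3 - 25\right) - 20\right) = -25 - 119 \left(- 52 \left(\left(3 - 25\right) - 20\right)\right) = -25 - 119 \left(- 52 \left(-22 - 20\right)\right) = -25 - 119 \left(\left(-52\right) \left(-42\right)\right) = -25 - 259896 = -259921$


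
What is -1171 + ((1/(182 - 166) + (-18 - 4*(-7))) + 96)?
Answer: -17039/16 ≈ -1064.9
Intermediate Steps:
-1171 + ((1/(182 - 166) + (-18 - 4*(-7))) + 96) = -1171 + ((1/16 + (-18 + 28)) + 96) = -1171 + ((1/16 + 10) + 96) = -1171 + (161/16 + 96) = -1171 + 1697/16 = -17039/16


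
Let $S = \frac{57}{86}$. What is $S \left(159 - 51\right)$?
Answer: $\frac{3078}{43} \approx 71.581$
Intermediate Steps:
$S = \frac{57}{86}$ ($S = 57 \cdot \frac{1}{86} = \frac{57}{86} \approx 0.66279$)
$S \left(159 - 51\right) = \frac{57 \left(159 - 51\right)}{86} = \frac{57}{86} \cdot 108 = \frac{3078}{43}$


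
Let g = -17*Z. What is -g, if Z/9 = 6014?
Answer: 920142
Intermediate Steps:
Z = 54126 (Z = 9*6014 = 54126)
g = -920142 (g = -17*54126 = -920142)
-g = -1*(-920142) = 920142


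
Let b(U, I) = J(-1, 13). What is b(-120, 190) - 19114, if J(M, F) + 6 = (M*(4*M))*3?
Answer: -19108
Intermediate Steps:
J(M, F) = -6 + 12*M**2 (J(M, F) = -6 + (M*(4*M))*3 = -6 + (4*M**2)*3 = -6 + 12*M**2)
b(U, I) = 6 (b(U, I) = -6 + 12*(-1)**2 = -6 + 12*1 = -6 + 12 = 6)
b(-120, 190) - 19114 = 6 - 19114 = -19108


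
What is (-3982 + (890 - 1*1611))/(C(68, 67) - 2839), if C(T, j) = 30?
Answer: 4703/2809 ≈ 1.6743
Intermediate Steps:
(-3982 + (890 - 1*1611))/(C(68, 67) - 2839) = (-3982 + (890 - 1*1611))/(30 - 2839) = (-3982 + (890 - 1611))/(-2809) = (-3982 - 721)*(-1/2809) = -4703*(-1/2809) = 4703/2809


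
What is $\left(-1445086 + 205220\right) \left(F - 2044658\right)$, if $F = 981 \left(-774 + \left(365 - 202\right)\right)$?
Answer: $3278266457434$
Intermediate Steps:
$F = -599391$ ($F = 981 \left(-774 + \left(365 - 202\right)\right) = 981 \left(-774 + 163\right) = 981 \left(-611\right) = -599391$)
$\left(-1445086 + 205220\right) \left(F - 2044658\right) = \left(-1445086 + 205220\right) \left(-599391 - 2044658\right) = \left(-1239866\right) \left(-2644049\right) = 3278266457434$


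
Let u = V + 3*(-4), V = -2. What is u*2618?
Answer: -36652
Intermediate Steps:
u = -14 (u = -2 + 3*(-4) = -2 - 12 = -14)
u*2618 = -14*2618 = -36652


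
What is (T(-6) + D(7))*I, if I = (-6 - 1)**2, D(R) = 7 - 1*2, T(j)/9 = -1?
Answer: -196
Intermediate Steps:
T(j) = -9 (T(j) = 9*(-1) = -9)
D(R) = 5 (D(R) = 7 - 2 = 5)
I = 49 (I = (-7)**2 = 49)
(T(-6) + D(7))*I = (-9 + 5)*49 = -4*49 = -196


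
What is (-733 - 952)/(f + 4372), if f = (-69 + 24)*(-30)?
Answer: -1685/5722 ≈ -0.29448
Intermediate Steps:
f = 1350 (f = -45*(-30) = 1350)
(-733 - 952)/(f + 4372) = (-733 - 952)/(1350 + 4372) = -1685/5722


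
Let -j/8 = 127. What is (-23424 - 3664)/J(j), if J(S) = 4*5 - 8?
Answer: -6772/3 ≈ -2257.3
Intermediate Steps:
j = -1016 (j = -8*127 = -1016)
J(S) = 12 (J(S) = 20 - 8 = 12)
(-23424 - 3664)/J(j) = (-23424 - 3664)/12 = -27088*1/12 = -6772/3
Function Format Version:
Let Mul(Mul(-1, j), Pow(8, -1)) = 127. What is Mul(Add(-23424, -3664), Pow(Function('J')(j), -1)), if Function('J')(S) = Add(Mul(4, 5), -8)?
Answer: Rational(-6772, 3) ≈ -2257.3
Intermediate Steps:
j = -1016 (j = Mul(-8, 127) = -1016)
Function('J')(S) = 12 (Function('J')(S) = Add(20, -8) = 12)
Mul(Add(-23424, -3664), Pow(Function('J')(j), -1)) = Mul(Add(-23424, -3664), Pow(12, -1)) = Mul(-27088, Rational(1, 12)) = Rational(-6772, 3)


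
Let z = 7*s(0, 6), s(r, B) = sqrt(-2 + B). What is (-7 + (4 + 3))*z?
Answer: 0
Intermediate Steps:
z = 14 (z = 7*sqrt(-2 + 6) = 7*sqrt(4) = 7*2 = 14)
(-7 + (4 + 3))*z = (-7 + (4 + 3))*14 = (-7 + 7)*14 = 0*14 = 0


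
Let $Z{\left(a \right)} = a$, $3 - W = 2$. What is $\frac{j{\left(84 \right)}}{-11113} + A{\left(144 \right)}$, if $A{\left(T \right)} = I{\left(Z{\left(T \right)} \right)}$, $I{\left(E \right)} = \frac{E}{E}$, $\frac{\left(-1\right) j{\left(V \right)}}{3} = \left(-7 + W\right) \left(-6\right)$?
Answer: $\frac{11221}{11113} \approx 1.0097$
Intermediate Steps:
$W = 1$ ($W = 3 - 2 = 1$)
$j{\left(V \right)} = -108$ ($j{\left(V \right)} = - 3 \left(-7 + 1\right) \left(-6\right) = - 3 \left(\left(-6\right) \left(-6\right)\right) = \left(-3\right) 36 = -108$)
$I{\left(E \right)} = 1$
$A{\left(T \right)} = 1$
$\frac{j{\left(84 \right)}}{-11113} + A{\left(144 \right)} = - \frac{108}{-11113} + 1 = \left(-108\right) \left(- \frac{1}{11113}\right) + 1 = \frac{108}{11113} + 1 = \frac{11221}{11113}$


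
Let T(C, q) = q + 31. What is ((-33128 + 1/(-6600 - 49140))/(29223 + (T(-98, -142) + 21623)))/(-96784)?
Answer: 1846554721/273702142017600 ≈ 6.7466e-6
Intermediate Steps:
T(C, q) = 31 + q
((-33128 + 1/(-6600 - 49140))/(29223 + (T(-98, -142) + 21623)))/(-96784) = ((-33128 + 1/(-6600 - 49140))/(29223 + ((31 - 142) + 21623)))/(-96784) = ((-33128 + 1/(-55740))/(29223 + (-111 + 21623)))*(-1/96784) = ((-33128 - 1/55740)/(29223 + 21512))*(-1/96784) = -1846554721/55740/50735*(-1/96784) = -1846554721/55740*1/50735*(-1/96784) = -1846554721/2827968900*(-1/96784) = 1846554721/273702142017600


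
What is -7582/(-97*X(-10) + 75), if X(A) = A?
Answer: -7582/1045 ≈ -7.2555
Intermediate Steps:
-7582/(-97*X(-10) + 75) = -7582/(-97*(-10) + 75) = -7582/(970 + 75) = -7582/1045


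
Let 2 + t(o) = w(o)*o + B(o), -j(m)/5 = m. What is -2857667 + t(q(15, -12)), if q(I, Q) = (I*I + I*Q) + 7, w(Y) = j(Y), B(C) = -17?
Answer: -2871206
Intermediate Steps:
j(m) = -5*m
w(Y) = -5*Y
q(I, Q) = 7 + I² + I*Q (q(I, Q) = (I² + I*Q) + 7 = 7 + I² + I*Q)
t(o) = -19 - 5*o² (t(o) = -2 + ((-5*o)*o - 17) = -2 + (-5*o² - 17) = -2 + (-17 - 5*o²) = -19 - 5*o²)
-2857667 + t(q(15, -12)) = -2857667 + (-19 - 5*(7 + 15² + 15*(-12))²) = -2857667 + (-19 - 5*(7 + 225 - 180)²) = -2857667 + (-19 - 5*52²) = -2857667 + (-19 - 5*2704) = -2857667 + (-19 - 13520) = -2857667 - 13539 = -2871206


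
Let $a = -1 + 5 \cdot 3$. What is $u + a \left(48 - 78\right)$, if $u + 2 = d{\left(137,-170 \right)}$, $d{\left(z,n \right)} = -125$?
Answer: $-547$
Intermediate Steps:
$u = -127$ ($u = -2 - 125 = -127$)
$a = 14$ ($a = -1 + 15 = 14$)
$u + a \left(48 - 78\right) = -127 + 14 \left(48 - 78\right) = -127 + 14 \left(-30\right) = -127 - 420 = -547$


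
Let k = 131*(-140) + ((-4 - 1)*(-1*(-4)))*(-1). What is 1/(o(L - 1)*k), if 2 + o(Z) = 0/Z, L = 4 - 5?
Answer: 1/36640 ≈ 2.7293e-5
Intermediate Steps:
L = -1
o(Z) = -2 (o(Z) = -2 + 0/Z = -2 + 0 = -2)
k = -18320 (k = -18340 - 5*4*(-1) = -18340 - 20*(-1) = -18340 + 20 = -18320)
1/(o(L - 1)*k) = 1/(-2*(-18320)) = 1/36640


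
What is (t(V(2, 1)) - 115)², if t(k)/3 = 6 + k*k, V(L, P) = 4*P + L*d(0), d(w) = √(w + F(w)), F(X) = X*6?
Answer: 2401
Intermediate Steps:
F(X) = 6*X
d(w) = √7*√w (d(w) = √(w + 6*w) = √(7*w) = √7*√w)
V(L, P) = 4*P (V(L, P) = 4*P + L*(√7*√0) = 4*P + L*(√7*0) = 4*P + L*0 = 4*P + 0 = 4*P)
t(k) = 18 + 3*k² (t(k) = 3*(6 + k*k) = 3*(6 + k²) = 18 + 3*k²)
(t(V(2, 1)) - 115)² = ((18 + 3*(4*1)²) - 115)² = ((18 + 3*4²) - 115)² = ((18 + 3*16) - 115)² = ((18 + 48) - 115)² = (66 - 115)² = (-49)² = 2401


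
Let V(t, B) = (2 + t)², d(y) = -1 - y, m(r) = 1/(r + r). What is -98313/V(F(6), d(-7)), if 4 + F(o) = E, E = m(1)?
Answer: -131084/3 ≈ -43695.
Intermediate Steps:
m(r) = 1/(2*r)
E = ½ (E = (½)/1 = (½)*1 = ½ ≈ 0.50000)
F(o) = -7/2 (F(o) = -4 + ½ = -7/2)
-98313/V(F(6), d(-7)) = -98313/(2 - 7/2)² = -98313/((-3/2)²) = -98313/9/4 = -98313*4/9 = -131084/3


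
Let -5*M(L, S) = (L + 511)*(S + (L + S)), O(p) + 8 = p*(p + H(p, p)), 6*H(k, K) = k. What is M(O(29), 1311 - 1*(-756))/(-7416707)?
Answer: 54575183/267001452 ≈ 0.20440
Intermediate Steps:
H(k, K) = k/6
O(p) = -8 + 7*p**2/6 (O(p) = -8 + p*(p + p/6) = -8 + p*(7*p/6) = -8 + 7*p**2/6)
M(L, S) = -(511 + L)*(L + 2*S)/5 (M(L, S) = -(L + 511)*(S + (L + S))/5 = -(511 + L)*(L + 2*S)/5)
M(O(29), 1311 - 1*(-756))/(-7416707) = (-1022*(1311 - 1*(-756))/5 - 511*(-8 + (7/6)*29**2)/5 - (-8 + (7/6)*29**2)**2/5 - 2*(-8 + (7/6)*29**2)*(1311 - 1*(-756))/5)/(-7416707) = (-1022*(1311 + 756)/5 - 511*(-8 + (7/6)*841)/5 - (-8 + (7/6)*841)**2/5 - 2*(-8 + (7/6)*841)*(1311 + 756)/5)*(-1/7416707) = (-1022/5*2067 - 511*(-8 + 5887/6)/5 - (-8 + 5887/6)**2/5 - 2/5*(-8 + 5887/6)*2067)*(-1/7416707) = (-2112474/5 - 511/5*5839/6 - (5839/6)**2/5 - 2/5*5839/6*2067)*(-1/7416707) = (-2112474/5 - 2983729/30 - 1/5*34093921/36 - 4023071/5)*(-1/7416707) = (-2112474/5 - 2983729/30 - 34093921/180 - 4023071/5)*(-1/7416707) = -54575183/36*(-1/7416707) = 54575183/267001452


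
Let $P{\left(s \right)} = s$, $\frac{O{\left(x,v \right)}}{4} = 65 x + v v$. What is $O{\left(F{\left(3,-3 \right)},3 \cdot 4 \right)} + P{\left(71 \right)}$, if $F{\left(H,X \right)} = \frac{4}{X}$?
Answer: $\frac{901}{3} \approx 300.33$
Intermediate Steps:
$O{\left(x,v \right)} = 4 v^{2} + 260 x$ ($O{\left(x,v \right)} = 4 \left(65 x + v v\right) = 4 \left(65 x + v^{2}\right) = 4 \left(v^{2} + 65 x\right) = 4 v^{2} + 260 x$)
$O{\left(F{\left(3,-3 \right)},3 \cdot 4 \right)} + P{\left(71 \right)} = \left(4 \left(3 \cdot 4\right)^{2} + 260 \frac{4}{-3}\right) + 71 = \left(4 \cdot 12^{2} + 260 \cdot 4 \left(- \frac{1}{3}\right)\right) + 71 = \left(4 \cdot 144 + 260 \left(- \frac{4}{3}\right)\right) + 71 = \left(576 - \frac{1040}{3}\right) + 71 = \frac{688}{3} + 71 = \frac{901}{3}$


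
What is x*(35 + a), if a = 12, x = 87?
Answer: 4089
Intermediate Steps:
x*(35 + a) = 87*(35 + 12) = 87*47 = 4089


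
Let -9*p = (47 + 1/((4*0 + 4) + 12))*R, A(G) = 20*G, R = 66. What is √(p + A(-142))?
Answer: I*√50962/4 ≈ 56.437*I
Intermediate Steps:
p = -2761/8 (p = -(47 + 1/((4*0 + 4) + 12))*66/9 = -(47 + 1/((0 + 4) + 12))*66/9 = -(47 + 1/(4 + 12))*66/9 = -(47 + 1/16)*66/9 = -251*66/48 = -⅑*24849/8 = -2761/8 ≈ -345.13)
√(p + A(-142)) = √(-2761/8 + 20*(-142)) = √(-2761/8 - 2840) = √(-25481/8) = I*√50962/4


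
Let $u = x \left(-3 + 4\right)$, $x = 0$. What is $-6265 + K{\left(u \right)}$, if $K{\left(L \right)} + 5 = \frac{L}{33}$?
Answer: $-6270$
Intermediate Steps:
$u = 0$ ($u = 0 \left(-3 + 4\right) = 0 \cdot 1 = 0$)
$K{\left(L \right)} = -5 + \frac{L}{33}$
$-6265 + K{\left(u \right)} = -6265 + \left(-5 + \frac{1}{33} \cdot 0\right) = -6265 + \left(-5 + 0\right) = -6265 - 5 = -6270$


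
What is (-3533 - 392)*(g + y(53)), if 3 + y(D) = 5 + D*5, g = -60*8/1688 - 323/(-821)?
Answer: -181615912250/173231 ≈ -1.0484e+6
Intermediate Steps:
g = 18893/173231 (g = -480*1/1688 - 323*(-1/821) = -60/211 + 323/821 = 18893/173231 ≈ 0.10906)
y(D) = 2 + 5*D (y(D) = -3 + (5 + D*5) = -3 + (5 + 5*D) = 2 + 5*D)
(-3533 - 392)*(g + y(53)) = (-3533 - 392)*(18893/173231 + (2 + 5*53)) = -3925*(18893/173231 + (2 + 265)) = -3925*(18893/173231 + 267) = -3925*46271570/173231 = -181615912250/173231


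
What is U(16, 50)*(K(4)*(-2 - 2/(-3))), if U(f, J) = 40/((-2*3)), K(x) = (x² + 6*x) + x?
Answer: 3520/9 ≈ 391.11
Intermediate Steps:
K(x) = x² + 7*x
U(f, J) = -20/3 (U(f, J) = 40/(-6) = 40*(-⅙) = -20/3)
U(16, 50)*(K(4)*(-2 - 2/(-3))) = -20*4*(7 + 4)*(-2 - 2/(-3))/3 = -20*4*11*(-2 - 2*(-⅓))/3 = -880*(-2 + ⅔)/3 = -880*(-4)/(3*3) = -20/3*(-176/3) = 3520/9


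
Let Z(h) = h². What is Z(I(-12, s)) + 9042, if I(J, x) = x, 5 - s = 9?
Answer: 9058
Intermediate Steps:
s = -4 (s = 5 - 1*9 = 5 - 9 = -4)
Z(I(-12, s)) + 9042 = (-4)² + 9042 = 16 + 9042 = 9058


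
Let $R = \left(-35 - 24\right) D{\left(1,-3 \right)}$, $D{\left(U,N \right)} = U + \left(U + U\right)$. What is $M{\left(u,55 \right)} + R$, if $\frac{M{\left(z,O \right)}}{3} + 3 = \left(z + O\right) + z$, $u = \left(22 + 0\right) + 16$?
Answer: $207$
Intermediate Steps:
$D{\left(U,N \right)} = 3 U$ ($D{\left(U,N \right)} = U + 2 U = 3 U$)
$u = 38$ ($u = 22 + 16 = 38$)
$M{\left(z,O \right)} = -9 + 3 O + 6 z$ ($M{\left(z,O \right)} = -9 + 3 \left(\left(z + O\right) + z\right) = -9 + 3 \left(\left(O + z\right) + z\right) = -9 + 3 \left(O + 2 z\right) = -9 + \left(3 O + 6 z\right) = -9 + 3 O + 6 z$)
$R = -177$ ($R = \left(-35 - 24\right) 3 \cdot 1 = \left(-59\right) 3 = -177$)
$M{\left(u,55 \right)} + R = \left(-9 + 3 \cdot 55 + 6 \cdot 38\right) - 177 = \left(-9 + 165 + 228\right) - 177 = 384 - 177 = 207$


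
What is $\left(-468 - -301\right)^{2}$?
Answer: $27889$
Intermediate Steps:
$\left(-468 - -301\right)^{2} = \left(-468 + 301\right)^{2} = \left(-167\right)^{2} = 27889$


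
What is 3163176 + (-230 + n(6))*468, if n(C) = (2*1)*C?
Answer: 3061152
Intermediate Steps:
n(C) = 2*C
3163176 + (-230 + n(6))*468 = 3163176 + (-230 + 2*6)*468 = 3163176 + (-230 + 12)*468 = 3163176 - 218*468 = 3163176 - 102024 = 3061152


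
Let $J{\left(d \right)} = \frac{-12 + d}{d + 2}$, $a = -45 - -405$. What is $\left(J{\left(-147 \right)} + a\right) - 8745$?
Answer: $- \frac{1215666}{145} \approx -8383.9$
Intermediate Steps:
$a = 360$ ($a = -45 + 405 = 360$)
$J{\left(d \right)} = \frac{-12 + d}{2 + d}$
$\left(J{\left(-147 \right)} + a\right) - 8745 = \left(\frac{-12 - 147}{2 - 147} + 360\right) - 8745 = \left(\frac{1}{-145} \left(-159\right) + 360\right) - 8745 = \left(\left(- \frac{1}{145}\right) \left(-159\right) + 360\right) - 8745 = \left(\frac{159}{145} + 360\right) - 8745 = \frac{52359}{145} - 8745 = - \frac{1215666}{145}$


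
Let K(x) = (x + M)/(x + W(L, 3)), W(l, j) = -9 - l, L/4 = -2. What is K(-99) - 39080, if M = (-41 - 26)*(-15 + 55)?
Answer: -3905221/100 ≈ -39052.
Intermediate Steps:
L = -8 (L = 4*(-2) = -8)
M = -2680 (M = -67*40 = -2680)
K(x) = (-2680 + x)/(-1 + x) (K(x) = (x - 2680)/(x + (-9 - 1*(-8))) = (-2680 + x)/(x + (-9 + 8)) = (-2680 + x)/(x - 1) = (-2680 + x)/(-1 + x))
K(-99) - 39080 = (-2680 - 99)/(-1 - 99) - 39080 = -2779/(-100) - 39080 = -1/100*(-2779) - 39080 = 2779/100 - 39080 = -3905221/100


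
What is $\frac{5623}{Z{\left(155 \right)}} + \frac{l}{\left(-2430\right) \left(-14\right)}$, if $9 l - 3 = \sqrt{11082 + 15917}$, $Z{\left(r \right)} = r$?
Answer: $\frac{114776707}{3163860} + \frac{\sqrt{551}}{43740} \approx 36.278$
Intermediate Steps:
$l = \frac{1}{3} + \frac{7 \sqrt{551}}{9}$ ($l = \frac{1}{3} + \frac{\sqrt{11082 + 15917}}{9} = \frac{1}{3} + \frac{\sqrt{26999}}{9} = \frac{1}{3} + \frac{7 \sqrt{551}}{9} \approx 18.59$)
$\frac{5623}{Z{\left(155 \right)}} + \frac{l}{\left(-2430\right) \left(-14\right)} = \frac{5623}{155} + \frac{\frac{1}{3} + \frac{7 \sqrt{551}}{9}}{\left(-2430\right) \left(-14\right)} = 5623 \cdot \frac{1}{155} + \frac{\frac{1}{3} + \frac{7 \sqrt{551}}{9}}{34020} = \frac{5623}{155} + \left(\frac{1}{3} + \frac{7 \sqrt{551}}{9}\right) \frac{1}{34020} = \frac{5623}{155} + \left(\frac{1}{102060} + \frac{\sqrt{551}}{43740}\right) = \frac{114776707}{3163860} + \frac{\sqrt{551}}{43740}$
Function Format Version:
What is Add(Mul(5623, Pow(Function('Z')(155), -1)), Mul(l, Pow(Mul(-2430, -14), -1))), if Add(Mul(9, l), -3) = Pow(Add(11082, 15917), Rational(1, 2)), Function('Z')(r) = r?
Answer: Add(Rational(114776707, 3163860), Mul(Rational(1, 43740), Pow(551, Rational(1, 2)))) ≈ 36.278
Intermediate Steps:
l = Add(Rational(1, 3), Mul(Rational(7, 9), Pow(551, Rational(1, 2)))) (l = Add(Rational(1, 3), Mul(Rational(1, 9), Pow(Add(11082, 15917), Rational(1, 2)))) = Add(Rational(1, 3), Mul(Rational(1, 9), Pow(26999, Rational(1, 2)))) = Add(Rational(1, 3), Mul(Rational(1, 9), Mul(7, Pow(551, Rational(1, 2))))) = Add(Rational(1, 3), Mul(Rational(7, 9), Pow(551, Rational(1, 2)))) ≈ 18.590)
Add(Mul(5623, Pow(Function('Z')(155), -1)), Mul(l, Pow(Mul(-2430, -14), -1))) = Add(Mul(5623, Pow(155, -1)), Mul(Add(Rational(1, 3), Mul(Rational(7, 9), Pow(551, Rational(1, 2)))), Pow(Mul(-2430, -14), -1))) = Add(Mul(5623, Rational(1, 155)), Mul(Add(Rational(1, 3), Mul(Rational(7, 9), Pow(551, Rational(1, 2)))), Pow(34020, -1))) = Add(Rational(5623, 155), Mul(Add(Rational(1, 3), Mul(Rational(7, 9), Pow(551, Rational(1, 2)))), Rational(1, 34020))) = Add(Rational(5623, 155), Add(Rational(1, 102060), Mul(Rational(1, 43740), Pow(551, Rational(1, 2))))) = Add(Rational(114776707, 3163860), Mul(Rational(1, 43740), Pow(551, Rational(1, 2))))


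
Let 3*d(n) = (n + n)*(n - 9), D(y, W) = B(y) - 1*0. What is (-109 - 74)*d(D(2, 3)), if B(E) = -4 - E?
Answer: -10980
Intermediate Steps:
D(y, W) = -4 - y (D(y, W) = (-4 - y) - 1*0 = (-4 - y) + 0 = -4 - y)
d(n) = 2*n*(-9 + n)/3 (d(n) = ((n + n)*(n - 9))/3 = ((2*n)*(-9 + n))/3 = (2*n*(-9 + n))/3 = 2*n*(-9 + n)/3)
(-109 - 74)*d(D(2, 3)) = (-109 - 74)*(2*(-4 - 1*2)*(-9 + (-4 - 1*2))/3) = -122*(-4 - 2)*(-9 + (-4 - 2)) = -122*(-6)*(-9 - 6) = -122*(-6)*(-15) = -183*60 = -10980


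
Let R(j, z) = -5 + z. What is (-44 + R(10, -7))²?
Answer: 3136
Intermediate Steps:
(-44 + R(10, -7))² = (-44 + (-5 - 7))² = (-44 - 12)² = (-56)² = 3136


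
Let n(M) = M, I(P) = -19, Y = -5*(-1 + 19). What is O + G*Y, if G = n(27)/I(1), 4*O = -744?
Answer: -1104/19 ≈ -58.105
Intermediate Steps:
O = -186 (O = (¼)*(-744) = -186)
Y = -90 (Y = -5*18 = -90)
G = -27/19 (G = 27/(-19) = 27*(-1/19) = -27/19 ≈ -1.4211)
O + G*Y = -186 - 27/19*(-90) = -186 + 2430/19 = -1104/19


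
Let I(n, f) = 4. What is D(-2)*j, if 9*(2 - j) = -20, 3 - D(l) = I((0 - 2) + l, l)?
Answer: -38/9 ≈ -4.2222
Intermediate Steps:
D(l) = -1 (D(l) = 3 - 1*4 = 3 - 4 = -1)
j = 38/9 (j = 2 - ⅑*(-20) = 2 + 20/9 = 38/9 ≈ 4.2222)
D(-2)*j = -1*38/9 = -38/9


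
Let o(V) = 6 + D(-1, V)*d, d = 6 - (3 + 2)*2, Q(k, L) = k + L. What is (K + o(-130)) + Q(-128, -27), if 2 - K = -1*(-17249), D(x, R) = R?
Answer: -16876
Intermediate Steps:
K = -17247 (K = 2 - (-1)*(-17249) = 2 - 1*17249 = 2 - 17249 = -17247)
Q(k, L) = L + k
d = -4 (d = 6 - 5*2 = 6 - 1*10 = 6 - 10 = -4)
o(V) = 6 - 4*V (o(V) = 6 + V*(-4) = 6 - 4*V)
(K + o(-130)) + Q(-128, -27) = (-17247 + (6 - 4*(-130))) + (-27 - 128) = (-17247 + (6 + 520)) - 155 = (-17247 + 526) - 155 = -16721 - 155 = -16876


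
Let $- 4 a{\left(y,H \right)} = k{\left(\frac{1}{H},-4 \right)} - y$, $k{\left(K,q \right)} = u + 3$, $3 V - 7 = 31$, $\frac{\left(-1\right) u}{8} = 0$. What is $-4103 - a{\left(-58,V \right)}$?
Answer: $- \frac{16351}{4} \approx -4087.8$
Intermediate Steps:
$u = 0$ ($u = \left(-8\right) 0 = 0$)
$V = \frac{38}{3}$ ($V = \frac{7}{3} + \frac{1}{3} \cdot 31 = \frac{7}{3} + \frac{31}{3} = \frac{38}{3} \approx 12.667$)
$k{\left(K,q \right)} = 3$ ($k{\left(K,q \right)} = 0 + 3 = 3$)
$a{\left(y,H \right)} = - \frac{3}{4} + \frac{y}{4}$ ($a{\left(y,H \right)} = - \frac{3 - y}{4} = - \frac{3}{4} + \frac{y}{4}$)
$-4103 - a{\left(-58,V \right)} = -4103 - \left(- \frac{3}{4} + \frac{1}{4} \left(-58\right)\right) = -4103 - \left(- \frac{3}{4} - \frac{29}{2}\right) = -4103 - - \frac{61}{4} = -4103 + \frac{61}{4} = - \frac{16351}{4}$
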